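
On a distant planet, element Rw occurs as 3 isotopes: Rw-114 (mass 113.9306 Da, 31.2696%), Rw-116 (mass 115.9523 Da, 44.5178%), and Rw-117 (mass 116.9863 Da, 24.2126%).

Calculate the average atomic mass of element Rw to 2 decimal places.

115.57 Da

The abundance-weighted mean is 0.312696 × 113.9306 + 0.445178 × 115.9523 + 0.242126 × 116.9863
= 35.62564 + 51.61941 + 28.32542 = 115.57047 Da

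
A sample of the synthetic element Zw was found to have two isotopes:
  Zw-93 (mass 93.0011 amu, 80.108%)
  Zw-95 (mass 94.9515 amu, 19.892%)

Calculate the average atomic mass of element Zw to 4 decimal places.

93.3891 amu

Weight each isotope mass by its fractional abundance: 0.80108 × 93.0011 + 0.19892 × 94.9515
= 74.50132 + 18.88775 = 93.38907 amu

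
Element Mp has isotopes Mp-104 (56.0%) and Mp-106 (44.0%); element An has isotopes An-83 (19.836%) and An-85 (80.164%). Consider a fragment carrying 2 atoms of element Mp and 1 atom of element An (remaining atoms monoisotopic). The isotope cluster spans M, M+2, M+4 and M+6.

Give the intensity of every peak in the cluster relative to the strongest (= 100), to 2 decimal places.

Element Mp pattern (n=2): 0.3136 : 0.4928 : 0.1936
Element An pattern (n=1): 0.19836 : 0.80164
Convolve the two distributions (both contribute in 2-u steps):
  M: 0.3136×0.19836 = 0.062206
  M+2: 0.3136×0.80164 + 0.4928×0.19836 = 0.349146
  M+4: 0.4928×0.80164 + 0.1936×0.19836 = 0.433451
  M+6: 0.1936×0.80164 = 0.155198
Scale to base peak (0.433451) = 100: 14.35 : 80.55 : 100.00 : 35.81

14.35 : 80.55 : 100.00 : 35.81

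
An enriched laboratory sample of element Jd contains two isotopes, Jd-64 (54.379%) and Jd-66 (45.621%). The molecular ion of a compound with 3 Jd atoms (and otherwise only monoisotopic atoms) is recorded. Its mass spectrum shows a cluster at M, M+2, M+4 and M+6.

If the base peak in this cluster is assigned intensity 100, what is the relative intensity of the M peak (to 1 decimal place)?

39.7

Binomial terms of (0.54379 + 0.45621)^3: M 0.1608, M+2 0.4047, M+4 0.3395, M+6 0.0949 → M+2 is the base peak.
P(M+2) = C(3,1) × 0.54379^2 × 0.45621^1 = 3 × 0.29570756 × 0.45621 = 0.404714 (base)
P(M) = C(3,0) × 0.54379^3 × 0.45621^0 = 1 × 0.16080282 × 1.0000 = 0.160803
Relative intensity = 0.160803 / 0.404714 × 100 = 39.7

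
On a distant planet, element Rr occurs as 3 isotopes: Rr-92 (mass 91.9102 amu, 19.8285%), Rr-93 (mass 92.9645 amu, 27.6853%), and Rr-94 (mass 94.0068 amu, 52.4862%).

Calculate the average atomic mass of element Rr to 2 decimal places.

93.30 amu

Average mass = Σ (abundance × isotope mass) = 0.198285 × 91.9102 + 0.276853 × 92.9645 + 0.524862 × 94.0068
= 18.22441 + 25.73750 + 49.34060 = 93.30251 amu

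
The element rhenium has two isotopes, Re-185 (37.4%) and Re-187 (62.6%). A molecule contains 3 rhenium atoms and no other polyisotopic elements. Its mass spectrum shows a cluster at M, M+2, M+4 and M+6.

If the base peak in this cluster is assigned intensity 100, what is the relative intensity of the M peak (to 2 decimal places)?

11.90

(0.374 + 0.626)^3 gives M 0.0523, M+2 0.2627, M+4 0.4397, M+6 0.2453; the largest is M+4.
P(M+4) = C(3,2) × 0.374^1 × 0.626^2 = 3 × 0.3740 × 0.391876 = 0.439685 (base)
P(M) = C(3,0) × 0.374^3 × 0.626^0 = 1 × 0.05231362 × 1.0000 = 0.052314
Relative intensity = 0.052314 / 0.439685 × 100 = 11.90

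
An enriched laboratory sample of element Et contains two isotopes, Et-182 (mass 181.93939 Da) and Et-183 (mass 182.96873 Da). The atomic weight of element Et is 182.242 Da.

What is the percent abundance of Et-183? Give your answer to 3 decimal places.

Let x be the fractional abundance of Et-182; then Et-183 has abundance 1 − x.
181.93939·x + 182.96873·(1 − x) = 182.242
(181.93939 − 182.96873)·x = 182.242 − 182.96873
x = -0.72673 / -1.02934 = 0.70602 → 70.602% Et-182, 29.398% Et-183.

29.398%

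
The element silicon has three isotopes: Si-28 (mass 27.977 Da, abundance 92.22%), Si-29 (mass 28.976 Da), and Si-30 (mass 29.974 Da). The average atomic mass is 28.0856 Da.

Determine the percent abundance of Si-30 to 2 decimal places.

3.09%

The remaining 7.78% is split between Si-29 (fraction x) and Si-30 (fraction 0.0778 − x).
Substituting: 28.976x + 29.974(0.0778 − x) = 2.2852106
(28.976 − 29.974)x = -0.0467666  ⇒  x = 0.04686, y = 0.03094
Si-29: 4.69%, Si-30: 3.09%.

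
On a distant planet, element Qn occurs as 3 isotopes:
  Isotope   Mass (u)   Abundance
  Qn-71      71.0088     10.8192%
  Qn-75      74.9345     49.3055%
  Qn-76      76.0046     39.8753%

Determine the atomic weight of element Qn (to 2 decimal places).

74.94 u

Ar = Σ fᵢ·mᵢ = 0.108192 × 71.0088 + 0.493055 × 74.9345 + 0.398753 × 76.0046
= 7.68258 + 36.94683 + 30.30706 = 74.93647 u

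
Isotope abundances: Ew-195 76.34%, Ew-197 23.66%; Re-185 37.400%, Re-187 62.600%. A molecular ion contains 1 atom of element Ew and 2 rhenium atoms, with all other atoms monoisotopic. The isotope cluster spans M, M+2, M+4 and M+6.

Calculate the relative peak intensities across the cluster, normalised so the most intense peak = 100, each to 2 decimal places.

26.05 : 95.27 : 100.00 : 22.62

Element Ew pattern (n=1): 0.7634 : 0.2366
Rhenium pattern (n=2): 0.139876 : 0.468248 : 0.391876
Convolve the two distributions (both contribute in 2-u steps):
  M: 0.7634×0.139876 = 0.106781
  M+2: 0.7634×0.468248 + 0.2366×0.139876 = 0.390555
  M+4: 0.7634×0.391876 + 0.2366×0.468248 = 0.409946
  M+6: 0.2366×0.391876 = 0.092718
Scale to base peak (0.409946) = 100: 26.05 : 95.27 : 100.00 : 22.62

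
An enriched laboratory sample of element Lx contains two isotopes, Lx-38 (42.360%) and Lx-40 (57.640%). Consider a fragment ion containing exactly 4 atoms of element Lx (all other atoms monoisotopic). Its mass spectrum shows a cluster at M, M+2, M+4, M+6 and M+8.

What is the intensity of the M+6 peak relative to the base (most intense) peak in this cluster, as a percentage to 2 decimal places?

Term probabilities: M 0.0322, M+2 0.1752, M+4 0.3577, M+6 0.3245, M+8 0.1104. Base peak = M+4.
P(M+4) = C(4,2) × 0.42360^2 × 0.57640^2 = 6 × 0.17943696 × 0.33223696 = 0.357694 (base)
P(M+6) = C(4,3) × 0.42360^1 × 0.57640^3 = 4 × 0.4236 × 0.19150138 = 0.324480
Relative intensity = 0.324480 / 0.357694 × 100 = 90.71

90.71%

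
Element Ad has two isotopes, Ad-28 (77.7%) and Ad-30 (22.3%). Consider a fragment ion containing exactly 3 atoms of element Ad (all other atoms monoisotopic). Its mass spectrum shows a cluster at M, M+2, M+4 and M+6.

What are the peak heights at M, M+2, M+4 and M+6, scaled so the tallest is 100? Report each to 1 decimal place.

Each Ad atom is independently Ad-28 (p = 0.777) or Ad-30 (q = 0.223); the cluster is the binomial expansion (p + q)^3.
P(M) = 0.777^3 = 0.469097
P(M+2) = 3 × 0.777^2 × 0.223^1 = 0.403895
P(M+4) = 3 × 0.777^1 × 0.223^2 = 0.115918
P(M+6) = 0.223^3 = 0.011090
The M peak is largest (0.469097); scaling to 100 gives 100.0 : 86.1 : 24.7 : 2.4.

100.0 : 86.1 : 24.7 : 2.4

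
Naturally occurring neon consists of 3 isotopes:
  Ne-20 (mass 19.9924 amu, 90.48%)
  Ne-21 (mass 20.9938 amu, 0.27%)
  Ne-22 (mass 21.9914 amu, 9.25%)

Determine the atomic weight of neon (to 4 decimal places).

Average mass = Σ (abundance × isotope mass) = 0.9048 × 19.9924 + 0.0027 × 20.9938 + 0.0925 × 21.9914
= 18.08912 + 0.05668 + 2.03420 = 20.18000 amu

20.1800 amu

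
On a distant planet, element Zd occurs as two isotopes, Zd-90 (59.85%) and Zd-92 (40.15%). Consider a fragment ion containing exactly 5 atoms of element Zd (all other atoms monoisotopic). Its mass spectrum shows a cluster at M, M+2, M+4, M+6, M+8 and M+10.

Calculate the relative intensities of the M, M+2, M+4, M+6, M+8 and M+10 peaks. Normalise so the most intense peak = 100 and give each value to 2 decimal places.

Each Zd atom is independently Zd-90 (p = 0.5985) or Zd-92 (q = 0.4015); the cluster is the binomial expansion (p + q)^5.
P(M) = 0.5985^5 = 0.076793
P(M+2) = 5 × 0.5985^4 × 0.4015^1 = 0.257580
P(M+4) = 10 × 0.5985^3 × 0.4015^2 = 0.345592
P(M+6) = 10 × 0.5985^2 × 0.4015^3 = 0.231838
P(M+8) = 5 × 0.5985^1 × 0.4015^4 = 0.077764
P(M+10) = 0.4015^5 = 0.010433
The M+4 peak is largest (0.345592); scaling to 100 gives 22.22 : 74.53 : 100.00 : 67.08 : 22.50 : 3.02.

22.22 : 74.53 : 100.00 : 67.08 : 22.50 : 3.02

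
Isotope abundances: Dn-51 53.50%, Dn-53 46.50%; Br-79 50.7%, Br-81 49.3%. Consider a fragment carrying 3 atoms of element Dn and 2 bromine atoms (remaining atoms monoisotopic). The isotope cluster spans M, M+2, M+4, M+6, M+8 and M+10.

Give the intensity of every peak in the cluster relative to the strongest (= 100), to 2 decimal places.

Element Dn pattern (n=3): 0.15313038 : 0.39928388 : 0.34704112 : 0.10054462
Bromine pattern (n=2): 0.257049 : 0.499902 : 0.243049
Convolve the two distributions (both contribute in 2-u steps):
  M: 0.15313038×0.257049 = 0.039362
  M+2: 0.15313038×0.499902 + 0.39928388×0.257049 = 0.179186
  M+4: 0.15313038×0.243049 + 0.39928388×0.499902 + 0.34704112×0.257049 = 0.326028
  M+6: 0.39928388×0.243049 + 0.34704112×0.499902 + 0.10054462×0.257049 = 0.296377
  M+8: 0.34704112×0.243049 + 0.10054462×0.499902 = 0.134610
  M+10: 0.10054462×0.243049 = 0.024437
Scale to base peak (0.326028) = 100: 12.07 : 54.96 : 100.00 : 90.91 : 41.29 : 7.50

12.07 : 54.96 : 100.00 : 90.91 : 41.29 : 7.50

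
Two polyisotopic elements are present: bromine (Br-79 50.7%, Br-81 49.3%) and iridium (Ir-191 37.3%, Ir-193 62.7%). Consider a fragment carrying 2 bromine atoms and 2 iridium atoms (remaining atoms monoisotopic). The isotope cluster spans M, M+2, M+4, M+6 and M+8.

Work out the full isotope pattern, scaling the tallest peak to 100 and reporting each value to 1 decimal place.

9.7 : 51.5 : 100.0 : 84.1 : 25.9

Bromine pattern (n=2): 0.257049 : 0.499902 : 0.243049
Iridium pattern (n=2): 0.139129 : 0.467742 : 0.393129
Convolve the two distributions (both contribute in 2-u steps):
  M: 0.257049×0.139129 = 0.035763
  M+2: 0.257049×0.467742 + 0.499902×0.139129 = 0.189783
  M+4: 0.257049×0.393129 + 0.499902×0.467742 + 0.243049×0.139129 = 0.368694
  M+6: 0.499902×0.393129 + 0.243049×0.467742 = 0.310210
  M+8: 0.243049×0.393129 = 0.095550
Scale to base peak (0.368694) = 100: 9.7 : 51.5 : 100.0 : 84.1 : 25.9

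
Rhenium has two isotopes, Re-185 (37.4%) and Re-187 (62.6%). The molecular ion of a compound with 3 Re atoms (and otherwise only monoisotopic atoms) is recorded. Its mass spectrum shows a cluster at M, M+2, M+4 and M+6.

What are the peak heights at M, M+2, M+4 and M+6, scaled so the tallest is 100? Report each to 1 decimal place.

Each Re atom is independently Re-185 (p = 0.374) or Re-187 (q = 0.626); the cluster is the binomial expansion (p + q)^3.
P(M) = 0.374^3 = 0.052314
P(M+2) = 3 × 0.374^2 × 0.626^1 = 0.262687
P(M+4) = 3 × 0.374^1 × 0.626^2 = 0.439685
P(M+6) = 0.626^3 = 0.245314
The M+4 peak is largest (0.439685); scaling to 100 gives 11.9 : 59.7 : 100.0 : 55.8.

11.9 : 59.7 : 100.0 : 55.8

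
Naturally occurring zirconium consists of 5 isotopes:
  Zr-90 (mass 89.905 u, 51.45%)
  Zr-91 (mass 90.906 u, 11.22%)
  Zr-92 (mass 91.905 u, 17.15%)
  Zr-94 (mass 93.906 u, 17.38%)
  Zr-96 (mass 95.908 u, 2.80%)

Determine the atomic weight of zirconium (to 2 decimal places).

91.22 u

Weight each isotope mass by its fractional abundance: 0.5145 × 89.905 + 0.1122 × 90.906 + 0.1715 × 91.905 + 0.1738 × 93.906 + 0.0280 × 95.908
= 46.2561 + 10.1997 + 15.7617 + 16.3209 + 2.6854 = 91.2238 u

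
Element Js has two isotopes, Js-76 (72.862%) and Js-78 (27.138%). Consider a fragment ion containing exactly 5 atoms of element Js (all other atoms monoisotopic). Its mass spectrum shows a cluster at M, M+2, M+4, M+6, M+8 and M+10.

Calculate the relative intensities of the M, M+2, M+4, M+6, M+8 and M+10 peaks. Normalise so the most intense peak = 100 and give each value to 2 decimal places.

53.70 : 100.00 : 74.49 : 27.74 : 5.17 : 0.38

Expanding (0.72862 + 0.27138)^5:
P(M) = 0.72862^5 = 0.205355
P(M+2) = 5 × 0.72862^4 × 0.27138^1 = 0.382430
P(M+4) = 10 × 0.72862^3 × 0.27138^2 = 0.284878
P(M+6) = 10 × 0.72862^2 × 0.27138^3 = 0.106105
P(M+8) = 5 × 0.72862^1 × 0.27138^4 = 0.019760
P(M+10) = 0.27138^5 = 0.001472
The M+2 peak is largest (0.382430); scaling to 100 gives 53.70 : 100.00 : 74.49 : 27.74 : 5.17 : 0.38.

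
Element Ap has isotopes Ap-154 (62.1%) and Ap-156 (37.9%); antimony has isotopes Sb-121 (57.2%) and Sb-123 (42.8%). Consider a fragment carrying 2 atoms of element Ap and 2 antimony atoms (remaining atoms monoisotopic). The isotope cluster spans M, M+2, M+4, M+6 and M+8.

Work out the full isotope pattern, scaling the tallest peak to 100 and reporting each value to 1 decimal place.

Element Ap pattern (n=2): 0.385641 : 0.470718 : 0.143641
Antimony pattern (n=2): 0.327184 : 0.489632 : 0.183184
Convolve the two distributions (both contribute in 2-u steps):
  M: 0.385641×0.327184 = 0.126176
  M+2: 0.385641×0.489632 + 0.470718×0.327184 = 0.342834
  M+4: 0.385641×0.183184 + 0.470718×0.489632 + 0.143641×0.327184 = 0.348119
  M+6: 0.470718×0.183184 + 0.143641×0.489632 = 0.156559
  M+8: 0.143641×0.183184 = 0.026313
Scale to base peak (0.348119) = 100: 36.2 : 98.5 : 100.0 : 45.0 : 7.6

36.2 : 98.5 : 100.0 : 45.0 : 7.6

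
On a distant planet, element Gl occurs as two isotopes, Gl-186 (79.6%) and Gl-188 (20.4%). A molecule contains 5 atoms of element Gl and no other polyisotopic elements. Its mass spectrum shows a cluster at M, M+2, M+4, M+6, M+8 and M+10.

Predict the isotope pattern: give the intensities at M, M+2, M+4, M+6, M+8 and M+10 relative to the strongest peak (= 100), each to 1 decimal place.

The 5 Gl atoms are independent, so intensities follow the terms of (0.796 + 0.204)^5.
P(M) = 0.796^5 = 0.319570
P(M+2) = 5 × 0.796^4 × 0.204^1 = 0.409499
P(M+4) = 10 × 0.796^3 × 0.204^2 = 0.209894
P(M+6) = 10 × 0.796^2 × 0.204^3 = 0.053792
P(M+8) = 5 × 0.796^1 × 0.204^4 = 0.006893
P(M+10) = 0.204^5 = 0.000353
The M+2 peak is largest (0.409499); scaling to 100 gives 78.0 : 100.0 : 51.3 : 13.1 : 1.7 : 0.1.

78.0 : 100.0 : 51.3 : 13.1 : 1.7 : 0.1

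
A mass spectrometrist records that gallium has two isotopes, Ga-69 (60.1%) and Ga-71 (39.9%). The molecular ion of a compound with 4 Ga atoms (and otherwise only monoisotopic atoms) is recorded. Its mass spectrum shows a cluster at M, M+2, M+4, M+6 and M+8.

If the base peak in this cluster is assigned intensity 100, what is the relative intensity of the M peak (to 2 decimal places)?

(0.601 + 0.399)^4 gives M 0.1305, M+2 0.3465, M+4 0.3450, M+6 0.1527, M+8 0.0253; the largest is M+2.
P(M+2) = C(4,1) × 0.601^3 × 0.399^1 = 4 × 0.2170818 × 0.3990 = 0.346463 (base)
P(M) = C(4,0) × 0.601^4 × 0.399^0 = 1 × 0.13046616 × 1.0000 = 0.130466
Relative intensity = 0.130466 / 0.346463 × 100 = 37.66

37.66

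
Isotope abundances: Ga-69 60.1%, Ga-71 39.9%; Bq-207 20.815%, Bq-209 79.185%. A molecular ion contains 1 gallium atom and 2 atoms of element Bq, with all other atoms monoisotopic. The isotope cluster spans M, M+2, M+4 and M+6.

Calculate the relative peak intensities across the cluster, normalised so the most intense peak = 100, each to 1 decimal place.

5.1 : 42.4 : 100.0 : 49.2

Gallium pattern (n=1): 0.6010 : 0.3990
Element Bq pattern (n=2): 0.04332642 : 0.32964715 : 0.62702642
Convolve the two distributions (both contribute in 2-u steps):
  M: 0.6010×0.04332642 = 0.026039
  M+2: 0.6010×0.32964715 + 0.3990×0.04332642 = 0.215405
  M+4: 0.6010×0.62702642 + 0.3990×0.32964715 = 0.508372
  M+6: 0.3990×0.62702642 = 0.250184
Scale to base peak (0.508372) = 100: 5.1 : 42.4 : 100.0 : 49.2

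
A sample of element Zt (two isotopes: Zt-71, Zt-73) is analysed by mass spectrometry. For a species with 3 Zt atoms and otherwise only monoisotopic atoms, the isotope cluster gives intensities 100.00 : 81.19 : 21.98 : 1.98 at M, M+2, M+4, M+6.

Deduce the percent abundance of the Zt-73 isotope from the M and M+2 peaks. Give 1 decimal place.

21.3%

If p is the fraction of Zt that is Zt-71, then I(M+2)/I(M) = [C(3,1)·p^2·(1−p)] / p^3 = 3·(1−p)/p = 81.19/100.00 = 0.8119
(1−p)/p = 0.8119/3 = 0.2706  ⇒  p = 1/(1 + 0.2706) = 0.7870
Zt-71: 78.7%, Zt-73: 21.3%.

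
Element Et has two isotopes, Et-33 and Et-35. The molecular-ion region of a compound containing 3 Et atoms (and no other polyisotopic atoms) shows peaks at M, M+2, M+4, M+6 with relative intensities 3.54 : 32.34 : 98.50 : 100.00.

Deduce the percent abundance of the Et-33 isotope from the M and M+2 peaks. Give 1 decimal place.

24.7%

Let p = fractional abundance of Et-33. I(M+2)/I(M) = [C(3,1)·p^2·(1−p)] / p^3 = 3·(1−p)/p = 32.34/3.54 = 9.1356
(1−p)/p = 9.1356/3 = 3.0452  ⇒  p = 1/(1 + 3.0452) = 0.2472
Et-33: 24.7%, Et-35: 75.3%.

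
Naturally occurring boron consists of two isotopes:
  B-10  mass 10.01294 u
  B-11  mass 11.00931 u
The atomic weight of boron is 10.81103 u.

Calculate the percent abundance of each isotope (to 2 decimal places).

Let x be the fractional abundance of B-10; then B-11 has abundance 1 − x.
10.01294·x + 11.00931·(1 − x) = 10.81103
(10.01294 − 11.00931)·x = 10.81103 − 11.00931
x = -0.19828 / -0.99637 = 0.19900 → 19.90% B-10, 80.10% B-11.

B-10: 19.90%, B-11: 80.10%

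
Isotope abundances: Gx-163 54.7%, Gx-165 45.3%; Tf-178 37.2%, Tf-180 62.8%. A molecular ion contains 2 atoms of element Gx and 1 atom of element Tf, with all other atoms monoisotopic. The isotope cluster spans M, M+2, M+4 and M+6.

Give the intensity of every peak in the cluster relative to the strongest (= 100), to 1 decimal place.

Element Gx pattern (n=2): 0.299209 : 0.495582 : 0.205209
Element Tf pattern (n=1): 0.3720 : 0.6280
Convolve the two distributions (both contribute in 2-u steps):
  M: 0.299209×0.3720 = 0.111306
  M+2: 0.299209×0.6280 + 0.495582×0.3720 = 0.372260
  M+4: 0.495582×0.6280 + 0.205209×0.3720 = 0.387563
  M+6: 0.205209×0.6280 = 0.128871
Scale to base peak (0.387563) = 100: 28.7 : 96.1 : 100.0 : 33.3

28.7 : 96.1 : 100.0 : 33.3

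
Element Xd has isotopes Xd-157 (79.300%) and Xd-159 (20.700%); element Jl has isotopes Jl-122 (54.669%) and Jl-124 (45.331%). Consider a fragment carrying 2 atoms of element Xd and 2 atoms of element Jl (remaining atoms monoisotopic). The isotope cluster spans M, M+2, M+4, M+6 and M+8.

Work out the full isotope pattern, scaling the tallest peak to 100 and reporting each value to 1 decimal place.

45.9 : 100.0 : 74.4 : 21.6 : 2.1

Element Xd pattern (n=2): 0.628849 : 0.328302 : 0.042849
Element Jl pattern (n=2): 0.29886996 : 0.49564009 : 0.20548996
Convolve the two distributions (both contribute in 2-u steps):
  M: 0.628849×0.29886996 = 0.187944
  M+2: 0.628849×0.49564009 + 0.328302×0.29886996 = 0.409802
  M+4: 0.628849×0.20548996 + 0.328302×0.49564009 + 0.042849×0.29886996 = 0.304748
  M+6: 0.328302×0.20548996 + 0.042849×0.49564009 = 0.088700
  M+8: 0.042849×0.20548996 = 0.008805
Scale to base peak (0.409802) = 100: 45.9 : 100.0 : 74.4 : 21.6 : 2.1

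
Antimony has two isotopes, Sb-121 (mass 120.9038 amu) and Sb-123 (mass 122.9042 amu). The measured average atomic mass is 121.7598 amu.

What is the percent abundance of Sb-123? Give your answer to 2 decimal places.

42.79%

With x = fraction of Sb-121 (so Sb-123 is 1 − x):
120.9038·x + 122.9042·(1 − x) = 121.7598
(120.9038 − 122.9042)·x = 121.7598 − 122.9042
x = -1.1444 / -2.0004 = 0.57209 → 57.21% Sb-121, 42.79% Sb-123.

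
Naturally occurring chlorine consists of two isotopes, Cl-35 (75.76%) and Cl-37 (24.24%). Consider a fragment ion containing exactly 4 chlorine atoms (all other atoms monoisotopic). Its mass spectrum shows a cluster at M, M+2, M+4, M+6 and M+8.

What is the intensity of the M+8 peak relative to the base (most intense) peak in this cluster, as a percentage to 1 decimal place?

0.8%

Binomial terms of (0.7576 + 0.2424)^4: M 0.3294, M+2 0.4216, M+4 0.2023, M+6 0.0432, M+8 0.0035 → M+2 is the base peak.
P(M+2) = C(4,1) × 0.7576^3 × 0.2424^1 = 4 × 0.4348304 × 0.2424 = 0.421612 (base)
P(M+8) = C(4,4) × 0.7576^0 × 0.2424^4 = 1 × 1.0000 × 0.00345247 = 0.003452
Relative intensity = 0.003452 / 0.421612 × 100 = 0.8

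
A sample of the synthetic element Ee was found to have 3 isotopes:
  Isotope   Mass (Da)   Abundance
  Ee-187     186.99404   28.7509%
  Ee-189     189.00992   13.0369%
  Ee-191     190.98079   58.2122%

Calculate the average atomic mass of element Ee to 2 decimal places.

189.58 Da

Average mass = Σ (abundance × isotope mass) = 0.287509 × 186.99404 + 0.130369 × 189.00992 + 0.582122 × 190.98079
= 53.762469 + 24.641034 + 111.174119 = 189.577622 Da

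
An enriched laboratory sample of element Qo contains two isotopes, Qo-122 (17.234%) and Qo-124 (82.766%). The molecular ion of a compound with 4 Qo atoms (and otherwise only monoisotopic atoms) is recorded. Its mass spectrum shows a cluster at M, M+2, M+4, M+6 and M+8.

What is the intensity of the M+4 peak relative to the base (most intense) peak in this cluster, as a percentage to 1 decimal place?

(0.17234 + 0.82766)^4 gives M 0.0009, M+2 0.0169, M+4 0.1221, M+6 0.3908, M+8 0.4693; the largest is M+8.
P(M+8) = C(4,4) × 0.17234^0 × 0.82766^4 = 1 × 1.0000 × 0.46925387 = 0.469254 (base)
P(M+4) = C(4,2) × 0.17234^2 × 0.82766^2 = 6 × 0.02970108 × 0.68502108 = 0.122075
Relative intensity = 0.122075 / 0.469254 × 100 = 26.0

26.0%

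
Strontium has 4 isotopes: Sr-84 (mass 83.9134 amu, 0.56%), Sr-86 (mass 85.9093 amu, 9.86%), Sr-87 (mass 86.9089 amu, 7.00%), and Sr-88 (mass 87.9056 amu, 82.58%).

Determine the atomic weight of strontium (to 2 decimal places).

Ar = Σ fᵢ·mᵢ = 0.0056 × 83.9134 + 0.0986 × 85.9093 + 0.0700 × 86.9089 + 0.8258 × 87.9056
= 0.46992 + 8.47066 + 6.08362 + 72.59244 = 87.61664 amu

87.62 amu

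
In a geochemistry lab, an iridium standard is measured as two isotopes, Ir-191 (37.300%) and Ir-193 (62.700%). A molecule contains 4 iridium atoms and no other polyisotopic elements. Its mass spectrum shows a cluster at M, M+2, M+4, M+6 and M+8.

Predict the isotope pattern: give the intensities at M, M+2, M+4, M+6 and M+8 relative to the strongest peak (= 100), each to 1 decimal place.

5.3 : 35.4 : 89.2 : 100.0 : 42.0

The 4 Ir atoms are independent, so intensities follow the terms of (0.37300 + 0.62700)^4.
P(M) = 0.37300^4 = 0.019357
P(M+2) = 4 × 0.37300^3 × 0.62700^1 = 0.130153
P(M+4) = 6 × 0.37300^2 × 0.62700^2 = 0.328174
P(M+6) = 4 × 0.37300^1 × 0.62700^3 = 0.367766
P(M+8) = 0.62700^4 = 0.154550
The M+6 peak is largest (0.367766); scaling to 100 gives 5.3 : 35.4 : 89.2 : 100.0 : 42.0.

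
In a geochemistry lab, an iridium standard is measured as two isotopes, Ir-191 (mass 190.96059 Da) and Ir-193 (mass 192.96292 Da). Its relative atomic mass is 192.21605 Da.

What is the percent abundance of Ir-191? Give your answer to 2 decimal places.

37.30%

Let x be the fractional abundance of Ir-191; then Ir-193 has abundance 1 − x.
190.96059·x + 192.96292·(1 − x) = 192.21605
(190.96059 − 192.96292)·x = 192.21605 − 192.96292
x = -0.74687 / -2.00233 = 0.37300 → 37.30% Ir-191, 62.70% Ir-193.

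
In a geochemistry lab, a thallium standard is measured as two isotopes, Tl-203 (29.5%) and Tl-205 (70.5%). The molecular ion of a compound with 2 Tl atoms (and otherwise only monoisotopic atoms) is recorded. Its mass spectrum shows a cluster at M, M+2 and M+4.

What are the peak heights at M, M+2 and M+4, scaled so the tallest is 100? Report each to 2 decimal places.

Expanding (0.295 + 0.705)^2:
P(M) = 0.295^2 = 0.087025
P(M+2) = 2 × 0.295^1 × 0.705^1 = 0.415950
P(M+4) = 0.705^2 = 0.497025
The M+4 peak is largest (0.497025); scaling to 100 gives 17.51 : 83.69 : 100.00.

17.51 : 83.69 : 100.00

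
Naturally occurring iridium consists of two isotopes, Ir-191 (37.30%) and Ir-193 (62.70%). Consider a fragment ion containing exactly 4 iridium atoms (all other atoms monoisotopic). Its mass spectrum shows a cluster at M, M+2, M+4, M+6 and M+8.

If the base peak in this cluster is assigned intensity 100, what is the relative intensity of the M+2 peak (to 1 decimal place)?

Binomial terms of (0.3730 + 0.6270)^4: M 0.0194, M+2 0.1302, M+4 0.3282, M+6 0.3678, M+8 0.1546 → M+6 is the base peak.
P(M+6) = C(4,3) × 0.3730^1 × 0.6270^3 = 4 × 0.3730 × 0.24649188 = 0.367766 (base)
P(M+2) = C(4,1) × 0.3730^3 × 0.6270^1 = 4 × 0.05189512 × 0.6270 = 0.130153
Relative intensity = 0.130153 / 0.367766 × 100 = 35.4

35.4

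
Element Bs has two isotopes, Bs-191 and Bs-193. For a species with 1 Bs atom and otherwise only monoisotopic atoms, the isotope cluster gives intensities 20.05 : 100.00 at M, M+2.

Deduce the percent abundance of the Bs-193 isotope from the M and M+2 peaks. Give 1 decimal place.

83.3%

Write p for the Bs-191 fraction. I(M+2)/I(M) = [C(1,1)·p^0·(1−p)] / p^1 = 1·(1−p)/p = 100.00/20.05 = 4.9875
(1−p)/p = 4.9875/1 = 4.9875  ⇒  p = 1/(1 + 4.9875) = 0.1670
Bs-191: 16.7%, Bs-193: 83.3%.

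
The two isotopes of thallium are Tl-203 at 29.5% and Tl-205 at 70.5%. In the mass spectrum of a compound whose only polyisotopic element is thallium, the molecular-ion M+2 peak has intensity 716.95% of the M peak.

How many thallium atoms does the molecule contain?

The M+2/M ratio from n Tl atoms is n · q/p = n · 0.705/0.295.
n = 7.1695 × 0.295/0.705 = 3.00 ≈ 3

3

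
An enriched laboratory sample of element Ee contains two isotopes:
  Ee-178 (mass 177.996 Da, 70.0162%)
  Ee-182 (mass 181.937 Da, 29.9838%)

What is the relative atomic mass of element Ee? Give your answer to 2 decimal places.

The abundance-weighted mean is 0.700162 × 177.996 + 0.299838 × 181.937
= 124.6260 + 54.5516 = 179.1776 Da

179.18 Da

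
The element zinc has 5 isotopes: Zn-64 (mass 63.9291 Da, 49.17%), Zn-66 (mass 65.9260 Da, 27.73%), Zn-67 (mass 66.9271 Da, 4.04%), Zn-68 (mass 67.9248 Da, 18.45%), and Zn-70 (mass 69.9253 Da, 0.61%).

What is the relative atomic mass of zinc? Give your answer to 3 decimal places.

The abundance-weighted mean is 0.4917 × 63.9291 + 0.2773 × 65.9260 + 0.0404 × 66.9271 + 0.1845 × 67.9248 + 0.0061 × 69.9253
= 31.43394 + 18.28128 + 2.70385 + 12.53213 + 0.42654 = 65.37774 Da

65.378 Da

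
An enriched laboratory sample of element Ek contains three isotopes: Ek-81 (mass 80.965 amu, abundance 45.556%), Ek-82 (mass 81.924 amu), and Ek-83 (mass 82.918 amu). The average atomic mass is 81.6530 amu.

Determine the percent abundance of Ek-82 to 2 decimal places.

37.76%

Let x and y be the fractions of Ek-82 and Ek-83. Then x + y = 1 − 0.45556 = 0.54444 and 81.924x + 82.918y = 81.6530 − 0.45556×80.965 = 44.7685846.
Substituting: 81.924x + 82.918(0.54444 − x) = 44.7685846
(81.924 − 82.918)x = -0.37529132  ⇒  x = 0.37756, y = 0.16688
Ek-82: 37.76%, Ek-83: 16.69%.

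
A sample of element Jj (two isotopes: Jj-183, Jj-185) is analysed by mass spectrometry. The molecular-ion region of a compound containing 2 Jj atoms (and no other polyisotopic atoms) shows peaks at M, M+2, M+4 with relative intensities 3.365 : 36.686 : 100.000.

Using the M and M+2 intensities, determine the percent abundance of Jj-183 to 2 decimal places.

Let p = fractional abundance of Jj-183. I(M+2)/I(M) = [C(2,1)·p^1·(1−p)] / p^2 = 2·(1−p)/p = 36.686/3.365 = 10.9022
(1−p)/p = 10.9022/2 = 5.4511  ⇒  p = 1/(1 + 5.4511) = 0.1550
Jj-183: 15.50%, Jj-185: 84.50%.

15.50%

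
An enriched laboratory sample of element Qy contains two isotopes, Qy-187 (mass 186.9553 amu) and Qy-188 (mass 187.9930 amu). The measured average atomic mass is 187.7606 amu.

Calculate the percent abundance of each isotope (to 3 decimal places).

Qy-187: 22.396%, Qy-188: 77.604%

Let x be the fractional abundance of Qy-187; then Qy-188 has abundance 1 − x.
186.9553·x + 187.9930·(1 − x) = 187.7606
(186.9553 − 187.9930)·x = 187.7606 − 187.9930
x = -0.2324 / -1.0377 = 0.22396 → 22.396% Qy-187, 77.604% Qy-188.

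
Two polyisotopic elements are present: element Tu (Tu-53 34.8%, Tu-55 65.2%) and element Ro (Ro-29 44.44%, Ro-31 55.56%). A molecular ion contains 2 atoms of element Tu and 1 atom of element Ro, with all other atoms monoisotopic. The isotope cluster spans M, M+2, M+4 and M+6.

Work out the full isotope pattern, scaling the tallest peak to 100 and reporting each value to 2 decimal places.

Element Tu pattern (n=2): 0.121104 : 0.453792 : 0.425104
Element Ro pattern (n=1): 0.4444 : 0.5556
Convolve the two distributions (both contribute in 2-u steps):
  M: 0.121104×0.4444 = 0.053819
  M+2: 0.121104×0.5556 + 0.453792×0.4444 = 0.268951
  M+4: 0.453792×0.5556 + 0.425104×0.4444 = 0.441043
  M+6: 0.425104×0.5556 = 0.236188
Scale to base peak (0.441043) = 100: 12.20 : 60.98 : 100.00 : 53.55

12.20 : 60.98 : 100.00 : 53.55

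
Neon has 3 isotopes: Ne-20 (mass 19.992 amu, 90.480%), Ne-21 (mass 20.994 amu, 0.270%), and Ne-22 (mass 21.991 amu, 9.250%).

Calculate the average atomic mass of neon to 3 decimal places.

The abundance-weighted mean is 0.90480 × 19.992 + 0.00270 × 20.994 + 0.09250 × 21.991
= 18.0888 + 0.0567 + 2.0342 = 20.1797 amu

20.180 amu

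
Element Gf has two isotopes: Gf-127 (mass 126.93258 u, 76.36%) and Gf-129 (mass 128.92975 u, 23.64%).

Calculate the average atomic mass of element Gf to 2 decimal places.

Average mass = Σ (abundance × isotope mass) = 0.7636 × 126.93258 + 0.2364 × 128.92975
= 96.925718 + 30.478993 = 127.404711 u

127.40 u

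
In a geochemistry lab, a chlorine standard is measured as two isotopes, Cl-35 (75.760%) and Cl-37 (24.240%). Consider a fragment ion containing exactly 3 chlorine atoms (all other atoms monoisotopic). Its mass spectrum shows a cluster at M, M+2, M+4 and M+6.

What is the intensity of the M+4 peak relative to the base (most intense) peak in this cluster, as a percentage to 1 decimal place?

30.7%

Binomial terms of (0.75760 + 0.24240)^3: M 0.4348, M+2 0.4174, M+4 0.1335, M+6 0.0142 → M is the base peak.
P(M) = C(3,0) × 0.75760^3 × 0.24240^0 = 1 × 0.4348304 × 1.0000 = 0.434830 (base)
P(M+4) = C(3,2) × 0.75760^1 × 0.24240^2 = 3 × 0.7576 × 0.05875776 = 0.133545
Relative intensity = 0.133545 / 0.434830 × 100 = 30.7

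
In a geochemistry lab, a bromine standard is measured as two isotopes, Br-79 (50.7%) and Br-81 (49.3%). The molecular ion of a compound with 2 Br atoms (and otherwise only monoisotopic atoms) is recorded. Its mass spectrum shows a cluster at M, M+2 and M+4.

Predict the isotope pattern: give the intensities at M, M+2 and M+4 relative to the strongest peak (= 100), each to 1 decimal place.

51.4 : 100.0 : 48.6

Each Br atom is independently Br-79 (p = 0.507) or Br-81 (q = 0.493); the cluster is the binomial expansion (p + q)^2.
P(M) = 0.507^2 = 0.257049
P(M+2) = 2 × 0.507^1 × 0.493^1 = 0.499902
P(M+4) = 0.493^2 = 0.243049
The M+2 peak is largest (0.499902); scaling to 100 gives 51.4 : 100.0 : 48.6.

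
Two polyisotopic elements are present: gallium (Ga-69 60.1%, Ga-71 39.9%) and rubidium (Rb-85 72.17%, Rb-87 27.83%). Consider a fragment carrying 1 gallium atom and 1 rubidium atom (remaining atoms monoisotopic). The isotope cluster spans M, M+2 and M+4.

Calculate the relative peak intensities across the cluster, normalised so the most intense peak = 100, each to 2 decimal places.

95.28 : 100.00 : 24.39

Gallium pattern (n=1): 0.6010 : 0.3990
Rubidium pattern (n=1): 0.7217 : 0.2783
Convolve the two distributions (both contribute in 2-u steps):
  M: 0.6010×0.7217 = 0.433742
  M+2: 0.6010×0.2783 + 0.3990×0.7217 = 0.455217
  M+4: 0.3990×0.2783 = 0.111042
Scale to base peak (0.455217) = 100: 95.28 : 100.00 : 24.39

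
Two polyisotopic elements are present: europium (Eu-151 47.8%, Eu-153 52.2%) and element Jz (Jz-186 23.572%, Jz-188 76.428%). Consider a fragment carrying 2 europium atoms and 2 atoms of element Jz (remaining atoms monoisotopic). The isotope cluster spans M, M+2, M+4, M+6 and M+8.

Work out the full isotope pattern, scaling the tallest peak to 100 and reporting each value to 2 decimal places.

Europium pattern (n=2): 0.228484 : 0.499032 : 0.272484
Element Jz pattern (n=2): 0.05556392 : 0.36031216 : 0.58412392
Convolve the two distributions (both contribute in 2-u steps):
  M: 0.228484×0.05556392 = 0.012695
  M+2: 0.228484×0.36031216 + 0.499032×0.05556392 = 0.110054
  M+4: 0.228484×0.58412392 + 0.499032×0.36031216 + 0.272484×0.05556392 = 0.328411
  M+6: 0.499032×0.58412392 + 0.272484×0.36031216 = 0.389676
  M+8: 0.272484×0.58412392 = 0.159164
Scale to base peak (0.389676) = 100: 3.26 : 28.24 : 84.28 : 100.00 : 40.85

3.26 : 28.24 : 84.28 : 100.00 : 40.85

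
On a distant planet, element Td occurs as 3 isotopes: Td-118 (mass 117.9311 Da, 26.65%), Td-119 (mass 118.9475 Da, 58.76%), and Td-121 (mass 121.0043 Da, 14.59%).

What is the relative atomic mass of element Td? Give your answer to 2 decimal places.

118.98 Da

The abundance-weighted mean is 0.2665 × 117.9311 + 0.5876 × 118.9475 + 0.1459 × 121.0043
= 31.42864 + 69.89355 + 17.65453 = 118.97672 Da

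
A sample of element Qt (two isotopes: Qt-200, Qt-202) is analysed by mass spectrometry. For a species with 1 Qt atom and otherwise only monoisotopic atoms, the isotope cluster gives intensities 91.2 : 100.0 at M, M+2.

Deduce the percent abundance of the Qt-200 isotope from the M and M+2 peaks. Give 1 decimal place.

47.7%

Write p for the Qt-200 fraction. I(M+2)/I(M) = [C(1,1)·p^0·(1−p)] / p^1 = 1·(1−p)/p = 100.0/91.2 = 1.0965
(1−p)/p = 1.0965/1 = 1.0965  ⇒  p = 1/(1 + 1.0965) = 0.4770
Qt-200: 47.7%, Qt-202: 52.3%.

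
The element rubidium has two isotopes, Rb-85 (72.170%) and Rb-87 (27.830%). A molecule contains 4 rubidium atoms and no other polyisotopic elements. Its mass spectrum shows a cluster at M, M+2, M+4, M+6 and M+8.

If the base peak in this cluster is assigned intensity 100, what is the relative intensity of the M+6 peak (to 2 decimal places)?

Binomial terms of (0.72170 + 0.27830)^4: M 0.2713, M+2 0.4184, M+4 0.2420, M+6 0.0622, M+8 0.0060 → M+2 is the base peak.
P(M+2) = C(4,1) × 0.72170^3 × 0.27830^1 = 4 × 0.37589809 × 0.2783 = 0.418450 (base)
P(M+6) = C(4,3) × 0.72170^1 × 0.27830^3 = 4 × 0.7217 × 0.02155458 = 0.062224
Relative intensity = 0.062224 / 0.418450 × 100 = 14.87

14.87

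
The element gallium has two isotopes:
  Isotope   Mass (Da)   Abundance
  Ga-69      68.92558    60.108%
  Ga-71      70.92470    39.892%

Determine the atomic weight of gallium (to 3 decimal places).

69.723 Da

The abundance-weighted mean is 0.60108 × 68.92558 + 0.39892 × 70.92470
= 41.429788 + 28.293281 = 69.723069 Da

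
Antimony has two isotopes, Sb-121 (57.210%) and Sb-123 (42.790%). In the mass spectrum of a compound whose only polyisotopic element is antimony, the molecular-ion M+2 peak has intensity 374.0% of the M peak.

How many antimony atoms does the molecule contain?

With n Sb atoms, P(M+2)/P(M) = C(n,1)·p^(n−1)q / p^n = n·q/p = n · 0.42790/0.57210.
n = 3.740 × 0.57210/0.42790 = 5.00 ≈ 5

5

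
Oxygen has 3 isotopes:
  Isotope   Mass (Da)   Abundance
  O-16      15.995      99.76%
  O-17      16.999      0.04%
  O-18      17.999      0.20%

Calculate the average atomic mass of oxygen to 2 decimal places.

16.00 Da

Ar = Σ fᵢ·mᵢ = 0.9976 × 15.995 + 0.0004 × 16.999 + 0.0020 × 17.999
= 15.9566 + 0.0068 + 0.0360 = 15.9994 Da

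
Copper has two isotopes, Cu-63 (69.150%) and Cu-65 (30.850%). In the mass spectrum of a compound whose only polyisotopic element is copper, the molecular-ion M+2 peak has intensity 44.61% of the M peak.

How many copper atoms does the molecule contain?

1

For n independent Cu atoms, I(M+2)/I(M) = n · (abundance Cu-65) / (abundance Cu-63) = n · 0.30850/0.69150.
n = 0.4461 × 0.69150/0.30850 = 1.00 ≈ 1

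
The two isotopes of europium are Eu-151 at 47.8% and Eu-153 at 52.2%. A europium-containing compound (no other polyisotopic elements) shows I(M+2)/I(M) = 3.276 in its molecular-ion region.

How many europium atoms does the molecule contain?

With n Eu atoms, P(M+2)/P(M) = C(n,1)·p^(n−1)q / p^n = n·q/p = n · 0.522/0.478.
n = 3.276 × 0.478/0.522 = 3.00 ≈ 3

3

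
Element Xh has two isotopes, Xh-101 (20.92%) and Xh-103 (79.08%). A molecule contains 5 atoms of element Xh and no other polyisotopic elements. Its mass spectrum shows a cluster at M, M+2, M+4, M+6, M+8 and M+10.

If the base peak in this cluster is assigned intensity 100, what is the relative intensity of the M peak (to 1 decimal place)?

0.1

(0.2092 + 0.7908)^5 gives M 0.0004, M+2 0.0076, M+4 0.0573, M+6 0.2164, M+8 0.4091, M+10 0.3093; the largest is M+8.
P(M+8) = C(5,4) × 0.2092^1 × 0.7908^4 = 5 × 0.2092 × 0.39108093 = 0.409071 (base)
P(M) = C(5,0) × 0.2092^5 × 0.7908^0 = 1 × 0.00040069 × 1.0000 = 0.000401
Relative intensity = 0.000401 / 0.409071 × 100 = 0.1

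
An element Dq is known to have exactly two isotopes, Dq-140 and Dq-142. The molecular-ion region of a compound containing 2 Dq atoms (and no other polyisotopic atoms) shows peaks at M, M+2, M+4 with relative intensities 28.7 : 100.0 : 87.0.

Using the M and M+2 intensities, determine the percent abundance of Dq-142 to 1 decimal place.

Write p for the Dq-140 fraction. I(M+2)/I(M) = [C(2,1)·p^1·(1−p)] / p^2 = 2·(1−p)/p = 100.0/28.7 = 3.4843
(1−p)/p = 3.4843/2 = 1.7422  ⇒  p = 1/(1 + 1.7422) = 0.3647
Dq-140: 36.5%, Dq-142: 63.5%.

63.5%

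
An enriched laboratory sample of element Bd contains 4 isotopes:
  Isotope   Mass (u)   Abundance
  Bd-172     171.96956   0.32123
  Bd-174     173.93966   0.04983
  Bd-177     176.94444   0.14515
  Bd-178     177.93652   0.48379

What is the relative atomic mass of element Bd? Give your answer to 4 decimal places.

The abundance-weighted mean is 0.32123 × 171.96956 + 0.04983 × 173.93966 + 0.14515 × 176.94444 + 0.48379 × 177.93652
= 55.241782 + 8.667413 + 25.683485 + 86.083909 = 175.676589 u

175.6766 u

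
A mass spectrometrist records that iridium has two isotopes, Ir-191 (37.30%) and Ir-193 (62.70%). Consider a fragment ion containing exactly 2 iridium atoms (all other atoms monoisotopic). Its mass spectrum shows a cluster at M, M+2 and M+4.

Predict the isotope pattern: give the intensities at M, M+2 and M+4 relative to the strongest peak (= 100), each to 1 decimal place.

29.7 : 100.0 : 84.0

Expanding (0.3730 + 0.6270)^2:
P(M) = 0.3730^2 = 0.139129
P(M+2) = 2 × 0.3730^1 × 0.6270^1 = 0.467742
P(M+4) = 0.6270^2 = 0.393129
The M+2 peak is largest (0.467742); scaling to 100 gives 29.7 : 100.0 : 84.0.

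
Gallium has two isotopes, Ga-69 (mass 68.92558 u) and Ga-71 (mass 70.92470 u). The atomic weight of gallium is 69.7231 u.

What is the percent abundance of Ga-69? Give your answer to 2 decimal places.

Let x be the fractional abundance of Ga-69; then Ga-71 has abundance 1 − x.
68.92558·x + 70.92470·(1 − x) = 69.7231
(68.92558 − 70.92470)·x = 69.7231 − 70.92470
x = -1.20160 / -1.99912 = 0.60106 → 60.11% Ga-69, 39.89% Ga-71.

60.11%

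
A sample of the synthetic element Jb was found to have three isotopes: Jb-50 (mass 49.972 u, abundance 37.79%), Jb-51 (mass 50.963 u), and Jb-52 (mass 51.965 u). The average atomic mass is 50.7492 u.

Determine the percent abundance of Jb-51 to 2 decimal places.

The remaining 62.21% is split between Jb-51 (fraction x) and Jb-52 (fraction 0.6221 − x).
Substituting: 50.963x + 51.965(0.6221 − x) = 31.8647812
(50.963 − 51.965)x = -0.4626453  ⇒  x = 0.46172, y = 0.16038
Jb-51: 46.17%, Jb-52: 16.04%.

46.17%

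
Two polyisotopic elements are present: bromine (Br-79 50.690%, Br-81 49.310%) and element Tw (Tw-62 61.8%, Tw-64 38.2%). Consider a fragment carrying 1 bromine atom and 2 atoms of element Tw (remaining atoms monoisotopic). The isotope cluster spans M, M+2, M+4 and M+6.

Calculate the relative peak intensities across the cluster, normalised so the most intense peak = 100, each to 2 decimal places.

45.27 : 100.00 : 71.74 : 16.83

Bromine pattern (n=1): 0.5069 : 0.4931
Element Tw pattern (n=2): 0.381924 : 0.472152 : 0.145924
Convolve the two distributions (both contribute in 2-u steps):
  M: 0.5069×0.381924 = 0.193597
  M+2: 0.5069×0.472152 + 0.4931×0.381924 = 0.427661
  M+4: 0.5069×0.145924 + 0.4931×0.472152 = 0.306787
  M+6: 0.4931×0.145924 = 0.071955
Scale to base peak (0.427661) = 100: 45.27 : 100.00 : 71.74 : 16.83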